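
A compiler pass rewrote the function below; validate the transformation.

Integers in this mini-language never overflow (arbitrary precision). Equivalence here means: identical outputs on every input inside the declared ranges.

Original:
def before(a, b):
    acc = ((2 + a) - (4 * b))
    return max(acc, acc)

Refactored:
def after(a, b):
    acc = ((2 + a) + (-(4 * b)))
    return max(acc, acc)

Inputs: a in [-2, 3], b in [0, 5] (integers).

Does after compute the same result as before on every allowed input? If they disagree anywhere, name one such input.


Comparing the listings, the differences include: arithmetic usage differs.
As a probe, take a=2, b=2: before runs acc becomes -4; next final value -4; after runs acc becomes -4; next final value -4; both end at -4.
Sweeping the whole domain (36 inputs) finds no disagreement.
verdict: equivalent


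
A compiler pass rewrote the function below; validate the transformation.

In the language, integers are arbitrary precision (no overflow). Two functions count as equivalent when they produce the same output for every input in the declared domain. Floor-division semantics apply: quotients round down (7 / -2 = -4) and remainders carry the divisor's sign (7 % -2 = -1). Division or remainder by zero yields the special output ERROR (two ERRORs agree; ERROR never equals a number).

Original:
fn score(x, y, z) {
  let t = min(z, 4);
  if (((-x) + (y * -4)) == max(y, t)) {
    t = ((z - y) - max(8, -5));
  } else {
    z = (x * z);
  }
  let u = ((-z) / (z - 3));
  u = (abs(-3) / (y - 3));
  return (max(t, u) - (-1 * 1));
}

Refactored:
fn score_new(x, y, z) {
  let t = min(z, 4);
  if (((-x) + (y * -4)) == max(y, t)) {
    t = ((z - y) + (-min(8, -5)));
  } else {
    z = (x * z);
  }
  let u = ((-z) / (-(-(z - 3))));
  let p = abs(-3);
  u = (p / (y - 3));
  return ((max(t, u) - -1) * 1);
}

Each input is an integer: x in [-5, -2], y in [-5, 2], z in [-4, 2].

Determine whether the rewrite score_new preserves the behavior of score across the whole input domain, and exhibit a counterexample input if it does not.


Run the pair on x=-5, y=1, z=-4.
score: t=-4, then (((-x) + (y * -4)) == max(y, t)) is true, then t=-13, then u=-1, then u=-2, then returns -1
score_new: t=-4, then (((-x) + (y * -4)) == max(y, t)) is true, then t=0, then u=-1, then p=3, then u=-2, then returns 1
-1 and 1 differ, so these are not the same function on this domain.
verdict: not equivalent; witness: x=-5, y=1, z=-4


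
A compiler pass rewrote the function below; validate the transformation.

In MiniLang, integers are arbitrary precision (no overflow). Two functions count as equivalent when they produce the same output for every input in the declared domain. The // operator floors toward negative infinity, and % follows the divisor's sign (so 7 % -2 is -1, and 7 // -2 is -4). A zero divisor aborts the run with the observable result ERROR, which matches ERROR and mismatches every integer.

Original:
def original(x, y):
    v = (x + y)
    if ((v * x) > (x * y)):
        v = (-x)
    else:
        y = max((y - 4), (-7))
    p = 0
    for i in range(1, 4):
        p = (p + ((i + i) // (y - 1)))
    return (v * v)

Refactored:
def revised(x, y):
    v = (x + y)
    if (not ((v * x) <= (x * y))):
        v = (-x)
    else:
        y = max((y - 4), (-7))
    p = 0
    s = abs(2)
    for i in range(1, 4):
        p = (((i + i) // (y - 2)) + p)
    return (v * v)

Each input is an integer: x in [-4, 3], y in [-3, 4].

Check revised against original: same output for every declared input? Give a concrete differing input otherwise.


Not equivalent: x=-4, y=1 separates them (ERROR vs 16).
original: v = -3; ((v * x) > (x * y)) -> true; v = 4; p = 0; [i=1]; division by zero -> ERROR
revised: v = -3; (not ((v * x) <= (x * y))) -> true; v = 4; p = 0; s = 2; [i=1]; p = -2; [i=2]; p = -6; [i=3]; p = -12; return 16
verdict: not equivalent; witness: x=-4, y=1


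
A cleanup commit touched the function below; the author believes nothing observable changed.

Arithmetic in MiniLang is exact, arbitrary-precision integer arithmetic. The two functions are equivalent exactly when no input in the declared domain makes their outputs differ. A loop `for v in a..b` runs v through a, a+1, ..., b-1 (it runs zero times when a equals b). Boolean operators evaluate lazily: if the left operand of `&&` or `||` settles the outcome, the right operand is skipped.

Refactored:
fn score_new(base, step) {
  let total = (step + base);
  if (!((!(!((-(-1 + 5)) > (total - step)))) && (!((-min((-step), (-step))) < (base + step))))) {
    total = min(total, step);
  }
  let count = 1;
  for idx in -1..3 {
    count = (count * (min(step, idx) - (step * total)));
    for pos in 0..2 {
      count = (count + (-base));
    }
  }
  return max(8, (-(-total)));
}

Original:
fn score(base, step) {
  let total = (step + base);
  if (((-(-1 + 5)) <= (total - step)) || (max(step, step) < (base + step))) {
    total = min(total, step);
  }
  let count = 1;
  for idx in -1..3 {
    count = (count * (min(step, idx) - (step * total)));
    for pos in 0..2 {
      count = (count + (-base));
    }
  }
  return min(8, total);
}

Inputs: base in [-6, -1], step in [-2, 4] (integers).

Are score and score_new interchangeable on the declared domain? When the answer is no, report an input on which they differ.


There is a counterexample at base=-6, step=-2: -8 on one side, 8 on the other.
score: total := -8 | (((-(-1 + 5)) <= (total - step)) || (max(step, step) < (base + step))): false | count := 1 | iter idx=-1: | count := -18 | iter pos=0: | count := -12 | iter pos=1: | count := -6 | iter idx=0: | count := 108 | iter pos=0: | count := 114 | iter pos=1: | count := 120 | iter idx=1: | count := -2160 | iter pos=0: | count := -2154 | iter pos=1: | count := -2148 | iter idx=2: | count := 38664 | iter pos=0: | count := 38670 | iter pos=1: | count := 38676 | result -8
score_new: total := -8 | (!((!(!((-(-1 + 5)) > (total - step)))) && (!((-min((-step), (-step))) < (base + step))))): false | count := 1 | iter idx=-1: | count := -18 | iter pos=0: | count := -12 | iter pos=1: | count := -6 | iter idx=0: | count := 108 | iter pos=0: | count := 114 | iter pos=1: | count := 120 | iter idx=1: | count := -2160 | iter pos=0: | count := -2154 | iter pos=1: | count := -2148 | iter idx=2: | count := 38664 | iter pos=0: | count := 38670 | iter pos=1: | count := 38676 | result 8
verdict: not equivalent; witness: base=-6, step=-2


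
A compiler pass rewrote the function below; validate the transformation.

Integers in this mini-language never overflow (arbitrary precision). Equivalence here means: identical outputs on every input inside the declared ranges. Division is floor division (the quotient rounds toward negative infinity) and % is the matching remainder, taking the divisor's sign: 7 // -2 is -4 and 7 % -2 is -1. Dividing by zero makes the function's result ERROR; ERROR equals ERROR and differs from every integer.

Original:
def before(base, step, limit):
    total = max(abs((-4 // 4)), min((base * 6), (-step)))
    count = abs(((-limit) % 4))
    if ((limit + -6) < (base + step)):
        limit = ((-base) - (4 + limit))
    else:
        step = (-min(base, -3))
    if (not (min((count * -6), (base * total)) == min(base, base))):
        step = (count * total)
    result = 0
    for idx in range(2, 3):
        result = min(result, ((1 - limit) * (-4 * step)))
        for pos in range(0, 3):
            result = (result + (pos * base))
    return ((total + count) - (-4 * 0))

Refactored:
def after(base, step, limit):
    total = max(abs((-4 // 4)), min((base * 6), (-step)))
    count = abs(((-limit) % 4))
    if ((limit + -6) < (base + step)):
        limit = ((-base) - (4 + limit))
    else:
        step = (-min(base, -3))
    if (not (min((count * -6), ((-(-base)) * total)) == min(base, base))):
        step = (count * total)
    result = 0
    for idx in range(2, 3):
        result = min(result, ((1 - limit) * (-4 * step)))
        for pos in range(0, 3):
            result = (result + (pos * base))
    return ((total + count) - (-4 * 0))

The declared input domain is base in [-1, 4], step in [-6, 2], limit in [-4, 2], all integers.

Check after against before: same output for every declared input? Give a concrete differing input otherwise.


Comparing the listings, the differences include: same computation, different form.
As a probe, take base=3, step=-5, limit=-3: before runs total becomes 5; next count becomes 3; next ((limit + -6) < (base + step)) evaluates to true; next limit becomes -4; next (not (min((count * -6), (base * total)) == min(base, base))) evaluates to true; next step becomes 15; next result becomes 0; next at idx=2:; next result becomes -300; next at pos=0:; next result becomes -300; next at pos=1:; next result becomes -297; next at pos=2:; next result becomes -291; next final value 8; after runs total becomes 5; next count becomes 3; next ((limit + -6) < (base + step)) evaluates to true; next limit becomes -4; next (not (min((count * -6), ((-(-base)) * total)) == min(base, base))) evaluates to true; next step becomes 15; next result becomes 0; next at idx=2:; next result becomes -300; next at pos=0:; next result becomes -300; next at pos=1:; next result becomes -297; next at pos=2:; next result becomes -291; next final value 8; both end at 8.
Checked all 378 inputs in the declared domain: the outputs agree on every one.
verdict: equivalent


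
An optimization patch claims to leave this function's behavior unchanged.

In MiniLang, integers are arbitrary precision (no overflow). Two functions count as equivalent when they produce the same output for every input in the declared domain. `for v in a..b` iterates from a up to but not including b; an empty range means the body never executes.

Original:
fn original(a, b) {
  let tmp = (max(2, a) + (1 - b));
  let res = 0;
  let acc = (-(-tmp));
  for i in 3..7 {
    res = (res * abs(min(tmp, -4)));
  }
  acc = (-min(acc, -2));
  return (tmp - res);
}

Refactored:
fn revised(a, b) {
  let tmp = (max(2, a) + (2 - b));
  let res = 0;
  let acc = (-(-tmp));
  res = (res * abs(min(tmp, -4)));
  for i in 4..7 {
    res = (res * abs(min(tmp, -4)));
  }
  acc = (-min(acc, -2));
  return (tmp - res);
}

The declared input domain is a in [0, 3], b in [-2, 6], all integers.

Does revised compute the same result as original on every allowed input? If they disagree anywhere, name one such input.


The rewrite breaks on a=0, b=-2, where the results are 5 and 6.
original: tmp=5, then res=0, then acc=5, then (i=3), then res=0, then (i=4), then res=0, then (i=5), then res=0, then (i=6), then res=0, then acc=2, then returns 5
revised: tmp=6, then res=0, then acc=6, then res=0, then (i=4), then res=0, then (i=5), then res=0, then (i=6), then res=0, then acc=2, then returns 6
verdict: not equivalent; witness: a=0, b=-2


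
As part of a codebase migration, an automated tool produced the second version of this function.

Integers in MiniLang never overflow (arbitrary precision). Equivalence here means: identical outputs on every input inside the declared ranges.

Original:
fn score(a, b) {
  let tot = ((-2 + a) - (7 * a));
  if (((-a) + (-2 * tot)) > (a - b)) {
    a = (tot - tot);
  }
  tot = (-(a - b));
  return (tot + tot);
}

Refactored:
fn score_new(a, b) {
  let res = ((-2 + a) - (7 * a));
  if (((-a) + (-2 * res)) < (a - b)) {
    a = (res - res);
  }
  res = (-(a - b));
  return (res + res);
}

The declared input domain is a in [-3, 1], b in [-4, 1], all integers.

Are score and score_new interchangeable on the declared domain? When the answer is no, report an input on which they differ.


Take a=-3, b=-4.
score: tot becomes 16; next (((-a) + (-2 * tot)) > (a - b)) evaluates to false; next tot becomes -1; next final value -2
score_new: res becomes 16; next (((-a) + (-2 * res)) < (a - b)) evaluates to true; next a becomes 0; next res becomes -4; next final value -8
-2 against -8: the behavior changed.
verdict: not equivalent; witness: a=-3, b=-4


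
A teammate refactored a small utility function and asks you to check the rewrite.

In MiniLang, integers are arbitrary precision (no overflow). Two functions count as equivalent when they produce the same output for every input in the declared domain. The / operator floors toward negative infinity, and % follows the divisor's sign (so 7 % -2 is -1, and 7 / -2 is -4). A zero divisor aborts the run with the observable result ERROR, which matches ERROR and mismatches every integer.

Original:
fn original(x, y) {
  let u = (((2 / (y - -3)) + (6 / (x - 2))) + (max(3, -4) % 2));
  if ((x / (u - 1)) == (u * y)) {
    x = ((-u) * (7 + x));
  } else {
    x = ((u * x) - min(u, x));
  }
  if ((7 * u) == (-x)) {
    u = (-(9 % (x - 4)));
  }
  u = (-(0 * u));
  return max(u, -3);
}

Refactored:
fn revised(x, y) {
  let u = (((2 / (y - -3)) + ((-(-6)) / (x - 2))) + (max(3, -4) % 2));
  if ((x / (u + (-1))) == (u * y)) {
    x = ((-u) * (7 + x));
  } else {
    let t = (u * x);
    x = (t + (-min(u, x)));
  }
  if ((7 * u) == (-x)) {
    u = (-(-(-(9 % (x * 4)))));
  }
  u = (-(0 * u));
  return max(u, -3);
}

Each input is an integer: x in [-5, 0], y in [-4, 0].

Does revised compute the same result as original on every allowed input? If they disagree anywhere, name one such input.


There is a counterexample at x=0, y=-2: 0 on one side, ERROR on the other.
original: u := 0 | ((x / (u - 1)) == (u * y)): true | x := 0 | ((7 * u) == (-x)): true | u := 3 | u := 0 | result 0
revised: u := 0 | ((x / (u + (-1))) == (u * y)): true | x := 0 | ((7 * u) == (-x)): true | divide-by-zero, output ERROR
verdict: not equivalent; witness: x=0, y=-2


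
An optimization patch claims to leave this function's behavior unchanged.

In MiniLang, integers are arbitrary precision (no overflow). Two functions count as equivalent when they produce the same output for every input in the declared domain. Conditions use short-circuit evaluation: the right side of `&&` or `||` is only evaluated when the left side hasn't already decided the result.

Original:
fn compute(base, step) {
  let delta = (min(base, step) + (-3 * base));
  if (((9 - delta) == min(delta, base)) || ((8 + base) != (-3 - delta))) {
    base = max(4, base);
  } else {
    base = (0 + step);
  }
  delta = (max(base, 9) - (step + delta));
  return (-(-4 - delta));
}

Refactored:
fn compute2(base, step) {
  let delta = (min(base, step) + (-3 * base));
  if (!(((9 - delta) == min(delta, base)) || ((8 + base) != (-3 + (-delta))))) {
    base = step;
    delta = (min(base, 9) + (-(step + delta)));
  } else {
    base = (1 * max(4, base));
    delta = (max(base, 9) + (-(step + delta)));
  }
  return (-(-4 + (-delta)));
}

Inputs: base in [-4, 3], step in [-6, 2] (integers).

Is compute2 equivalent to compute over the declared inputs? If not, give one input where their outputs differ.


There is a counterexample at base=3, step=-5: 32 on one side, 18 on the other.
compute: delta = -14; (((9 - delta) == min(delta, base)) || ((8 + base) != (-3 - delta))) -> false; base = -5; delta = 28; return 32
compute2: delta = -14; (!(((9 - delta) == min(delta, base)) || ((8 + base) != (-3 + (-delta))))) -> true; base = -5; delta = 14; return 18
verdict: not equivalent; witness: base=3, step=-5


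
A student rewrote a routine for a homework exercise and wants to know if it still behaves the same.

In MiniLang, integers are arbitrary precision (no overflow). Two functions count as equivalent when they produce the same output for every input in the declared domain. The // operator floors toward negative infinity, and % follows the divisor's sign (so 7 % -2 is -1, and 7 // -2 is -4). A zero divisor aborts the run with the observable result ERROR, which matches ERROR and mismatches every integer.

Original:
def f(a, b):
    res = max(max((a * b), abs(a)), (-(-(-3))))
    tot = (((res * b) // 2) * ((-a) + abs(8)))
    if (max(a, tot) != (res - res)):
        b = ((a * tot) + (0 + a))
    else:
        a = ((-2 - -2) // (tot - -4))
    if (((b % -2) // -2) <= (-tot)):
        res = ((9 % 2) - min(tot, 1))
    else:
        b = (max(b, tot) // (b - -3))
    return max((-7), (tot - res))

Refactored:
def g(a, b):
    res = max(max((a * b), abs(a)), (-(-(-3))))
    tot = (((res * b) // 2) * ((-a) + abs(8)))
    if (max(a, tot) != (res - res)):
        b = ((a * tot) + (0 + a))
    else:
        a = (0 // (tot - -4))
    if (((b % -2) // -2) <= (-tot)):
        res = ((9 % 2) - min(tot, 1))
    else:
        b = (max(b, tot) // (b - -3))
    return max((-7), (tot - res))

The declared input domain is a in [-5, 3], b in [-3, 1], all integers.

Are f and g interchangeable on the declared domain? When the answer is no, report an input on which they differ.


Comparing the listings, the differences include: constant usage differs, arithmetic usage differs.
One worked example (a=-5, b=-2) — f: res=10, then tot=-130, then (max(a, tot) != (res - res)) is true, then b=645, then (((b % -2) // -2) <= (-tot)) is true, then res=131, then returns -7; g: res=10, then tot=-130, then (max(a, tot) != (res - res)) is true, then b=645, then (((b % -2) // -2) <= (-tot)) is true, then res=131, then returns -7; agreement on -7.
An exhaustive pass over the 45 declared inputs shows identical outputs.
verdict: equivalent


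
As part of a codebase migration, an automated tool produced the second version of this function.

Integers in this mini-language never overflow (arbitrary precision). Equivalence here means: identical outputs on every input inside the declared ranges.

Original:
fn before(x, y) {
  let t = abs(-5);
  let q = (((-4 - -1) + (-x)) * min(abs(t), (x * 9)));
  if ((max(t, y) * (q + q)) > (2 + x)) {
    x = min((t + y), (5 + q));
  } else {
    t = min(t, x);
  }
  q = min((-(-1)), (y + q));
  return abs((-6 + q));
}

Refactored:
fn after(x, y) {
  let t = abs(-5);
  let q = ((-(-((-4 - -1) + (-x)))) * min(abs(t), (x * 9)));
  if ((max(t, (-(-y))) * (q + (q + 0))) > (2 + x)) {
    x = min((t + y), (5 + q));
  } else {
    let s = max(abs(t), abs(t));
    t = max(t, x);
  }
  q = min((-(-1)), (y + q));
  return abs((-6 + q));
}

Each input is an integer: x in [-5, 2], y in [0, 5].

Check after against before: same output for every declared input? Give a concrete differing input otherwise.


The suspicious edit (`min(t, x)` became `max(t, x)`) never changes the result for any input inside the declared domain; all 48 inputs agree.
verdict: equivalent


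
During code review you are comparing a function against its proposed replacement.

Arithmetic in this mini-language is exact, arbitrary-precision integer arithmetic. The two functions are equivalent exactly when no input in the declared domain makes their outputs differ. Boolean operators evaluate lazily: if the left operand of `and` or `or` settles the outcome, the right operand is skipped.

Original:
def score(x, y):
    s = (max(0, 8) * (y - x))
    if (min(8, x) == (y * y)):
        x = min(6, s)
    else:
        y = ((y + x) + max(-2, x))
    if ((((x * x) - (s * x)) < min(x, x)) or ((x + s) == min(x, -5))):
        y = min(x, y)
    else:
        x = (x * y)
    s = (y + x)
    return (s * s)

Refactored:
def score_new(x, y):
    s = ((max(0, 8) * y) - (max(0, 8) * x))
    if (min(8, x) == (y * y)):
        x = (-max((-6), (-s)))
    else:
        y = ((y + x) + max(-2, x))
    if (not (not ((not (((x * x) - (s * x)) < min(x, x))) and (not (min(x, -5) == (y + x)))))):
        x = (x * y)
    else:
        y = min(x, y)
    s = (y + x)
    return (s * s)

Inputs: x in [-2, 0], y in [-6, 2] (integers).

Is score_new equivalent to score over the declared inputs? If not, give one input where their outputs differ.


There is a counterexample at x=-2, y=1: 9 on one side, 25 on the other.
score: s = 24; (min(8, x) == (y * y)) -> false; y = -3; ((((x * x) - (s * x)) < min(x, x)) or ((x + s) == min(x, -5))) -> false; x = 6; s = 3; return 9
score_new: s = 24; (min(8, x) == (y * y)) -> false; y = -3; (not (not ((not (((x * x) - (s * x)) < min(x, x))) and (not (min(x, -5) == (y + x)))))) -> false; y = -3; s = -5; return 25
verdict: not equivalent; witness: x=-2, y=1


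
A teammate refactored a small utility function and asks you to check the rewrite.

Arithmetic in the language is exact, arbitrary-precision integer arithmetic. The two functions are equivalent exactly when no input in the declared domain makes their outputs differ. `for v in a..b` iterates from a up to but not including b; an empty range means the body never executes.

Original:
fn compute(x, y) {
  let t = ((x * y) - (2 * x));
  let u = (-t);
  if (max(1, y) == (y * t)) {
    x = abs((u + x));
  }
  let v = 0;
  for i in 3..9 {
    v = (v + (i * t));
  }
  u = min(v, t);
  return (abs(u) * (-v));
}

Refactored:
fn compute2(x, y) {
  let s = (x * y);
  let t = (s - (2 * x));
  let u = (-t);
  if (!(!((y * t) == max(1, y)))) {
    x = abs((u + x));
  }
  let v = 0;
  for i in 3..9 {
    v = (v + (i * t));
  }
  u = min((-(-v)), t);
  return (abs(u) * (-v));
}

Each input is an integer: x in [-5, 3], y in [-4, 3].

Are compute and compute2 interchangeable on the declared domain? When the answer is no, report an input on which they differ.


Changes here: boolean connective usage differs; and statement counts differ; and local variable names differ; the full 72-point sweep finds no disagreement.
verdict: equivalent


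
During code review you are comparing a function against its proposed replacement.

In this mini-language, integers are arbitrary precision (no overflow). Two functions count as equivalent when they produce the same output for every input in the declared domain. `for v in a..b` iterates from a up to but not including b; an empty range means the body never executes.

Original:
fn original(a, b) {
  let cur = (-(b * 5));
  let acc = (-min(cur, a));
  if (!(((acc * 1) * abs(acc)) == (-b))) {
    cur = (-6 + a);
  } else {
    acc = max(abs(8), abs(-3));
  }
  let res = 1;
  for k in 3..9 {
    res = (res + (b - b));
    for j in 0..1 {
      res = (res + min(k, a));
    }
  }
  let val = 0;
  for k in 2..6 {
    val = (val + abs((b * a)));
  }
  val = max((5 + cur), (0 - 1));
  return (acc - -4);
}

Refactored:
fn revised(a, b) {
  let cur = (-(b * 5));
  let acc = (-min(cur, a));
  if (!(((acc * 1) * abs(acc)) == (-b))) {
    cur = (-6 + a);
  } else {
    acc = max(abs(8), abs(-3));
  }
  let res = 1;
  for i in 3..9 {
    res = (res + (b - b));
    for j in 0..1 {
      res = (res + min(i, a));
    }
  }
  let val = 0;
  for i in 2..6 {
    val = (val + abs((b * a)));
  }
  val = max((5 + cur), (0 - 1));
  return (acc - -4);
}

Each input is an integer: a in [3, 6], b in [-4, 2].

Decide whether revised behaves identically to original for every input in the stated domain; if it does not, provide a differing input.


Although local variable names differ, 28/28 inputs agree.
verdict: equivalent


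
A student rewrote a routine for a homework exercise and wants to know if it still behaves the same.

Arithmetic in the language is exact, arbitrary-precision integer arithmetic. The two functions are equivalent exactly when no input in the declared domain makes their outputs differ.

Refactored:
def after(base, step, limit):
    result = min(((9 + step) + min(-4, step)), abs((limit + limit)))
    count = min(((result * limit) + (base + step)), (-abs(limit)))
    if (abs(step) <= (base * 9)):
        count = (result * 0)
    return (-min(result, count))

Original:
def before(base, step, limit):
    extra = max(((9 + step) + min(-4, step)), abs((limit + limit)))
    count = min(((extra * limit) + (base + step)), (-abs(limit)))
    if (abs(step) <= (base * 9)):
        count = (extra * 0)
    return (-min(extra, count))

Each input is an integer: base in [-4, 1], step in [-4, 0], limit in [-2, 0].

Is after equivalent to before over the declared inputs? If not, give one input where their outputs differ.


The rewrite breaks on base=-4, step=-4, limit=-2, where the results are 16 and 10.
before: extra := 4 | count := -16 | (abs(step) <= (base * 9)): false | result 16
after: result := 1 | count := -10 | (abs(step) <= (base * 9)): false | result 10
verdict: not equivalent; witness: base=-4, step=-4, limit=-2


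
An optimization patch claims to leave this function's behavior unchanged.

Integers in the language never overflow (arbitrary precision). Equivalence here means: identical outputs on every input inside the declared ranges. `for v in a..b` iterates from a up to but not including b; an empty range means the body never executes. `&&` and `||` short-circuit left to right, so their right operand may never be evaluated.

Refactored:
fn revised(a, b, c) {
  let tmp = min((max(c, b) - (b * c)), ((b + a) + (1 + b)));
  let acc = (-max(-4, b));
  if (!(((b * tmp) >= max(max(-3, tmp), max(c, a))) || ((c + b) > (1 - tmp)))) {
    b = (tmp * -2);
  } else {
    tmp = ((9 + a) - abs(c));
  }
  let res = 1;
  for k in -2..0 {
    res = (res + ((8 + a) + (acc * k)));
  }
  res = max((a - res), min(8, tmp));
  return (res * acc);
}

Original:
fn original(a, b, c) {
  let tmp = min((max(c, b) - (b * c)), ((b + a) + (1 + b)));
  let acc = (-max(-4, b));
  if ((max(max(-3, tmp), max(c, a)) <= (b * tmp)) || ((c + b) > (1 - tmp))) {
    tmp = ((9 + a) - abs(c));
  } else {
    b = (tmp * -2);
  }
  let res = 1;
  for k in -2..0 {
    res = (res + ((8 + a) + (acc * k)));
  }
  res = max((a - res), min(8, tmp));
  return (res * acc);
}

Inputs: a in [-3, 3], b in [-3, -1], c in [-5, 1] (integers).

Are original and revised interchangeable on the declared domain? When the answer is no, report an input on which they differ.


Side by side, the visible changes include: boolean connective usage differs, and comparison usage differs.
As a probe, take a=3, b=-3, c=-3: original runs tmp = -12; acc = 3; ((max(max(-3, tmp), max(c, a)) <= (b * tmp)) || ((c + b) > (1 - tmp))) -> true; tmp = 9; res = 1; [k=-2]; res = 6; [k=-1]; res = 14; res = 8; return 24; revised runs tmp = -12; acc = 3; (!(((b * tmp) >= max(max(-3, tmp), max(c, a))) || ((c + b) > (1 - tmp)))) -> false; tmp = 9; res = 1; [k=-2]; res = 6; [k=-1]; res = 14; res = 8; return 24; both end at 24.
Every one of the 147 inputs gives matching results.
verdict: equivalent


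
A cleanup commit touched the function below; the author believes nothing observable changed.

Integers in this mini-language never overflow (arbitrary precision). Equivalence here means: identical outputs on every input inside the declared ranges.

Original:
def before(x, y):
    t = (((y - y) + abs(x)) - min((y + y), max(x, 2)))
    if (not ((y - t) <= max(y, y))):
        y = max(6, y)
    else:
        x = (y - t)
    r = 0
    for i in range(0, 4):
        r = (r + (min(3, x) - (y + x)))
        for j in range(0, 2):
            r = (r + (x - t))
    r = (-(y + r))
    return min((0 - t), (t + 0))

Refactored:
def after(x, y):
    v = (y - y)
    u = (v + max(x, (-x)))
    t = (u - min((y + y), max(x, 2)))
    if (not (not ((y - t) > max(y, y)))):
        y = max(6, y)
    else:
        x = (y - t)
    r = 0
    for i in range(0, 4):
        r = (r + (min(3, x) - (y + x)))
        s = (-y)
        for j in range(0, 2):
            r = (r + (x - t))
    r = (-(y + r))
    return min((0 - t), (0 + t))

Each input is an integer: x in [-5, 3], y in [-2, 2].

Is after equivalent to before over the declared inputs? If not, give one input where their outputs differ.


The two are interchangeable: boolean connective usage differs, and statement counts differ, and min/max/abs usage differs, and comparison usage differs, and local variable names differ, and every declared input agrees.
As a probe, take x=-4, y=-2: before runs t=8, then (not ((y - t) <= max(y, y))) is false, then x=-10, then r=0, then (i=0), then r=2, then (j=0), then r=-16, then (j=1), then r=-34, then (i=1), then r=-32, then (j=0), then r=-50, then (j=1), then r=-68, then (i=2), then r=-66, then (j=0), then r=-84, then (j=1), then r=-102, then (i=3), then r=-100, then (j=0), then r=-118, then (j=1), then r=-136, then r=138, then returns -8; after runs v=0, then u=4, then t=8, then (not (not ((y - t) > max(y, y)))) is false, then x=-10, then r=0, then (i=0), then r=2, then s=2, then (j=0), then r=-16, then (j=1), then r=-34, then (i=1), then r=-32, then s=2, then (j=0), then r=-50, then (j=1), then r=-68, then (i=2), then r=-66, then s=2, then (j=0), then r=-84, then (j=1), then r=-102, then (i=3), then r=-100, then s=2, then (j=0), then r=-118, then (j=1), then r=-136, then r=138, then returns -8; both end at -8.
Sweeping the whole domain (45 inputs) finds no disagreement.
verdict: equivalent


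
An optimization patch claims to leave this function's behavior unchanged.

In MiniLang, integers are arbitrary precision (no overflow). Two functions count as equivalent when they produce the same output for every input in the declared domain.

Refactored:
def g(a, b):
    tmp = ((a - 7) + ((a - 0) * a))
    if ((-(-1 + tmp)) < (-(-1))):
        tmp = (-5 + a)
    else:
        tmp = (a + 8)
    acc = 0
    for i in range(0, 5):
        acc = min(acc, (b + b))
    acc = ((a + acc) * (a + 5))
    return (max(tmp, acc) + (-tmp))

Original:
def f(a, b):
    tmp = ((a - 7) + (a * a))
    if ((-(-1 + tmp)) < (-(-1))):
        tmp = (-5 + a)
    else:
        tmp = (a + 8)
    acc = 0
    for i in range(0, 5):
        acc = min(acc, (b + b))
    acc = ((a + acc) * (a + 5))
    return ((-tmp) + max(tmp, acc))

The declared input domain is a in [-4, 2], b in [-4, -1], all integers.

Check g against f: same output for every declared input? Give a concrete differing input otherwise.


Comparing the listings, the differences include: constant usage differs, plus arithmetic usage differs.
Spot check at a=-2, b=-3 — f: tmp becomes -5; next ((-(-1 + tmp)) < (-(-1))) evaluates to false; next tmp becomes 6; next acc becomes 0; next at i=0:; next acc becomes -6; next at i=1:; next acc becomes -6; next at i=2:; next acc becomes -6; next at i=3:; next acc becomes -6; next at i=4:; next acc becomes -6; next acc becomes -24; next final value 0. g: tmp becomes -5; next ((-(-1 + tmp)) < (-(-1))) evaluates to false; next tmp becomes 6; next acc becomes 0; next at i=0:; next acc becomes -6; next at i=1:; next acc becomes -6; next at i=2:; next acc becomes -6; next at i=3:; next acc becomes -6; next at i=4:; next acc becomes -6; next acc becomes -24; next final value 0. Both give 0.
An exhaustive pass over the 28 declared inputs shows identical outputs.
verdict: equivalent


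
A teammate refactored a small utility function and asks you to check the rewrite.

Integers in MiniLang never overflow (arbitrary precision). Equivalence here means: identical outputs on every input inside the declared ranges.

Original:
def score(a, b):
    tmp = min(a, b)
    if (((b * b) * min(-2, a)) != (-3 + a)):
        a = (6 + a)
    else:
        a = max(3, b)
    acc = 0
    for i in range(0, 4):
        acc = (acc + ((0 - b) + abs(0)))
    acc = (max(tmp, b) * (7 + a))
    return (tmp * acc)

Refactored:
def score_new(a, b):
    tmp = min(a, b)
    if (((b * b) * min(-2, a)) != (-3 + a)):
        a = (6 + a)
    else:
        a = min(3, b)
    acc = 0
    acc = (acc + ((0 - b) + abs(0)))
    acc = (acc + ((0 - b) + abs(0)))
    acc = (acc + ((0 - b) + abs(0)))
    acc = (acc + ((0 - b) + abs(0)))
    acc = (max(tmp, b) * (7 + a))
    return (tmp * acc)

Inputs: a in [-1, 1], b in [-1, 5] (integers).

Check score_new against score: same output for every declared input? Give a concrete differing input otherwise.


Evaluate both at a=1, b=-1.
score: tmp=-1, then (((b * b) * min(-2, a)) != (-3 + a)) is false, then a=3, then acc=0, then (i=0), then acc=1, then (i=1), then acc=2, then (i=2), then acc=3, then (i=3), then acc=4, then acc=-10, then returns 10
score_new: tmp=-1, then (((b * b) * min(-2, a)) != (-3 + a)) is false, then a=-1, then acc=0, then acc=1, then acc=2, then acc=3, then acc=4, then acc=-6, then returns 6
10 and 6 differ, so these are not the same function on this domain.
verdict: not equivalent; witness: a=1, b=-1


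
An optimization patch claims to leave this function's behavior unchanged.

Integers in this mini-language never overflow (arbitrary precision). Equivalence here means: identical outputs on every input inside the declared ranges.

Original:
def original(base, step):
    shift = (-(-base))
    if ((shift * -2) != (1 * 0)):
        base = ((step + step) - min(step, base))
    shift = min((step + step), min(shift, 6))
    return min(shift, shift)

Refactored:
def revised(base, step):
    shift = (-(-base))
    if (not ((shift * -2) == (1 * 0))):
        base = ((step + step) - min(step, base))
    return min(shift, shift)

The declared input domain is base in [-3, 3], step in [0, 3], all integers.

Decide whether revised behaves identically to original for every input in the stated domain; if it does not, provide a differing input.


On input base=1, step=0, original returns 0 while revised returns 1.
verdict: not equivalent; witness: base=1, step=0


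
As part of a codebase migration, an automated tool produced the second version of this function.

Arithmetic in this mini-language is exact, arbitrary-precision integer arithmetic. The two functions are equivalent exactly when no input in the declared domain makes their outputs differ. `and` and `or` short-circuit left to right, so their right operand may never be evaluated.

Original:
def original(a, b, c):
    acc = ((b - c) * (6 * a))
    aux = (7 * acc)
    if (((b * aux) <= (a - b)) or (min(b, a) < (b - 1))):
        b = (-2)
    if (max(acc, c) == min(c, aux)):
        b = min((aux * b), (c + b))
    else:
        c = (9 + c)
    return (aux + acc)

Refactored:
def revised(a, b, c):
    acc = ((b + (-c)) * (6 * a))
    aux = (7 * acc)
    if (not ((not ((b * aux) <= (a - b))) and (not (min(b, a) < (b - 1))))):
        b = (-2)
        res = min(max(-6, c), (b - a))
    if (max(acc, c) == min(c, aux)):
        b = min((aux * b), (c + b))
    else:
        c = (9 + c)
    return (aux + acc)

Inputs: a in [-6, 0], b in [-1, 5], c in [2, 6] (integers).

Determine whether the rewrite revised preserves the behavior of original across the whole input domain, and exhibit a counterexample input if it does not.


Although arithmetic usage differs; and constant usage differs; and local variable names differ; and boolean connective usage differs; and min/max/abs usage differs; and statement counts differ, 245/245 inputs agree.
verdict: equivalent


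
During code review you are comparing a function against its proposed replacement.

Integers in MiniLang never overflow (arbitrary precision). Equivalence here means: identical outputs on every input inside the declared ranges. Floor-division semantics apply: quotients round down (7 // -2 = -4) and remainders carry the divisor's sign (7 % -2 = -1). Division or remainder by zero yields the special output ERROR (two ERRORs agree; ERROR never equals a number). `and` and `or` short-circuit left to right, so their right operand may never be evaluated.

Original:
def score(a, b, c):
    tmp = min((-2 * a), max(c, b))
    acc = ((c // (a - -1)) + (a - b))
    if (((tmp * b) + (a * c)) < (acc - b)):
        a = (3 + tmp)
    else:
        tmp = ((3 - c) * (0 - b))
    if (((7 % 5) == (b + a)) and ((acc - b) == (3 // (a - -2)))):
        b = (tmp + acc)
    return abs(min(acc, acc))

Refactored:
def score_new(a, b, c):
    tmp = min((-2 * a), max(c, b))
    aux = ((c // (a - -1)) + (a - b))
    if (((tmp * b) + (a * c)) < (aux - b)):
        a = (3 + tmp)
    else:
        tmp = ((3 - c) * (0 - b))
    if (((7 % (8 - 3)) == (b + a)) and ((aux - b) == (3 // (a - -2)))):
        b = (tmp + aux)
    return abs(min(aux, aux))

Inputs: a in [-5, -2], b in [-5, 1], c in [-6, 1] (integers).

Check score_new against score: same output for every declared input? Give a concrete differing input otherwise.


The two are interchangeable: arithmetic usage differs, plus constant usage differs, plus local variable names differ, and every declared input agrees.
As a probe, take a=-4, b=-2, c=-3: score runs tmp = -2; acc = -1; (((tmp * b) + (a * c)) < (acc - b)) -> false; tmp = 12; (((7 % 5) == (b + a)) and ((acc - b) == (3 // (a - -2)))) -> false; return 1; score_new runs tmp = -2; aux = -1; (((tmp * b) + (a * c)) < (aux - b)) -> false; tmp = 12; (((7 % (8 - 3)) == (b + a)) and ((aux - b) == (3 // (a - -2)))) -> false; return 1; both end at 1.
Checked all 224 inputs in the declared domain: the outputs agree on every one.
verdict: equivalent


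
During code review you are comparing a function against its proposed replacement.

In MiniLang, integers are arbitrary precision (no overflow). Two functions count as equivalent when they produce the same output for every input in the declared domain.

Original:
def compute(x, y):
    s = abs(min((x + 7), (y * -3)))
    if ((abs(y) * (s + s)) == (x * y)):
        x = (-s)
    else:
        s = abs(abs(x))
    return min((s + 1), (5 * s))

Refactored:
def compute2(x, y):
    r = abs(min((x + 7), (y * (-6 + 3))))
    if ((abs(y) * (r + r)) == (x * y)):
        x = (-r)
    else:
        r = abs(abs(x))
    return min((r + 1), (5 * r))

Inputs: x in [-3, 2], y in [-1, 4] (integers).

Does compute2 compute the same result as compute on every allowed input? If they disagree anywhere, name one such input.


Behavior is preserved: although local variable names differ, and arithmetic usage differs, and constant usage differs, the outputs never diverge.
Spot check at x=-3, y=4 — compute: s=12, then ((abs(y) * (s + s)) == (x * y)) is false, then s=3, then returns 4. compute2: r=12, then ((abs(y) * (r + r)) == (x * y)) is false, then r=3, then returns 4. Both give 4.
Checked all 36 inputs in the declared domain: the outputs agree on every one.
verdict: equivalent


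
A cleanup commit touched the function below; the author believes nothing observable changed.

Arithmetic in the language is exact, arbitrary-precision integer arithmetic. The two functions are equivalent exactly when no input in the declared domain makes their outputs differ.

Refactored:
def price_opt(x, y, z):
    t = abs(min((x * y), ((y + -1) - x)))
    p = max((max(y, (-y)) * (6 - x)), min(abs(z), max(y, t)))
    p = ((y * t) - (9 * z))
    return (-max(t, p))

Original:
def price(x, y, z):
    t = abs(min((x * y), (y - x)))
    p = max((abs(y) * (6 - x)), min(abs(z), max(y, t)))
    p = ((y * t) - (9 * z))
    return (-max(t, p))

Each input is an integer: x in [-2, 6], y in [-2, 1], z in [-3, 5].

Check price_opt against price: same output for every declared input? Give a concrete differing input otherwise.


The rewrite breaks on x=-2, y=-2, z=-3, where the results are -27 and -25.
price: t=0, then p=16, then p=27, then returns -27
price_opt: t=1, then p=16, then p=25, then returns -25
verdict: not equivalent; witness: x=-2, y=-2, z=-3


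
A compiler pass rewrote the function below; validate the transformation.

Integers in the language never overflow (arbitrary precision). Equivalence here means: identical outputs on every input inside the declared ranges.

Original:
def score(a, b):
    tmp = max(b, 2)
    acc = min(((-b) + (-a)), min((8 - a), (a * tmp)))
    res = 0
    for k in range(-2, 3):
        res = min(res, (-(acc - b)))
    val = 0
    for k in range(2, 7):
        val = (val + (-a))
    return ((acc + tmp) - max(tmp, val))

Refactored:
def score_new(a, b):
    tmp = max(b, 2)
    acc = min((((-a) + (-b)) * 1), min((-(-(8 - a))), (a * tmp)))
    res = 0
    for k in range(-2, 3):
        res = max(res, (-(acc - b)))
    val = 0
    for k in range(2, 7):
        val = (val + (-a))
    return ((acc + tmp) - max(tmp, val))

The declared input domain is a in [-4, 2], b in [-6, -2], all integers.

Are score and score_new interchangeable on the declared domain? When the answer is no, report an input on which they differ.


The edit looks behavioral (`min(res, (-(acc - b)))` became `max(res, (-(acc - b)))`), but over these ranges it never changes the outcome.
Tracing a=2, b=-3: score: tmp becomes 2; next acc becomes 1; next res becomes 0; next at k=-2:; next res becomes -4; next at k=-1:; next res becomes -4; next at k=0:; next res becomes -4; next at k=1:; next res becomes -4; next at k=2:; next res becomes -4; next val becomes 0; next at k=2:; next val becomes -2; next at k=3:; next val becomes -4; next at k=4:; next val becomes -6; next at k=5:; next val becomes -8; next at k=6:; next val becomes -10; next final value 1 | score_new: tmp becomes 2; next acc becomes 1; next res becomes 0; next at k=-2:; next res becomes 0; next at k=-1:; next res becomes 0; next at k=0:; next res becomes 0; next at k=1:; next res becomes 0; next at k=2:; next res becomes 0; next val becomes 0; next at k=2:; next val becomes -2; next at k=3:; next val becomes -4; next at k=4:; next val becomes -6; next at k=5:; next val becomes -8; next at k=6:; next val becomes -10; next final value 1 — matching result 1.
Every one of the 35 inputs gives matching results.
verdict: equivalent
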